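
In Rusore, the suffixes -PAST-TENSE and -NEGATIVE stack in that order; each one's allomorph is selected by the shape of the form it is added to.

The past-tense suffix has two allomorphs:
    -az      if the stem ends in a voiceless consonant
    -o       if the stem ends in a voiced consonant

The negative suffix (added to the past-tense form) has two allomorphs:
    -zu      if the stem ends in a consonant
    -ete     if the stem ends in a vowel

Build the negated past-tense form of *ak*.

akazzu

*ak* — final consonant /k/ (voiceless) → -az → *akaz*.
The past-tense form *akaz*: final sound = /z/, a consonant → -zu → *akazzu*.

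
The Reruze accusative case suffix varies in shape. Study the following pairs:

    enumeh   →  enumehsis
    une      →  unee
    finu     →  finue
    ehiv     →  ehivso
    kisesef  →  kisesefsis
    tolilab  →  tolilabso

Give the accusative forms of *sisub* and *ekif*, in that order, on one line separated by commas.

The alternation tracks the final sound of the stem — -sis when the stem ends in a voiceless consonant (*enumeh*, *kisesef*); -so when the stem ends in a voiced consonant (*ehiv*, *tolilab*); -e when the stem ends in a vowel (*une*, *finu*).
Since the final sound of *sisub* is /b/ (a voiced consonant), it takes -so, giving *sisubso*.
The final sound of *ekif* is /f/, which is a voiceless consonant, so the suffix is -sis, giving *ekifsis*.

sisubso, ekifsis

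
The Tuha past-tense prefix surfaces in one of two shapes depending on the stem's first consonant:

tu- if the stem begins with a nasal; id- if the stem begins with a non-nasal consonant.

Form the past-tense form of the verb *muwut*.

tumuwut

Since the first consonant of *muwut* is /m/ (a nasal), it takes tu-, giving *tumuwut*.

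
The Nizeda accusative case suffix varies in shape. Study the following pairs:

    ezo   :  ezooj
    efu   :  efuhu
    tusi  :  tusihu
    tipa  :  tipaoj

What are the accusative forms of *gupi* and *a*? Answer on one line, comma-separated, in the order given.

gupihu, aoj

Looking at the last vowel of each stem: -hu when the last vowel of the stem is a high vowel (*efu*, *tusi*); -oj when the last vowel of the stem is a non-high vowel (*ezo*, *tipa*).
The last vowel of *gupi* is /i/, which is a high vowel, so the suffix is -hu, giving *gupihu*.
Since the last vowel of *a* is /a/ (a non-high vowel), it takes -oj, giving *aoj*.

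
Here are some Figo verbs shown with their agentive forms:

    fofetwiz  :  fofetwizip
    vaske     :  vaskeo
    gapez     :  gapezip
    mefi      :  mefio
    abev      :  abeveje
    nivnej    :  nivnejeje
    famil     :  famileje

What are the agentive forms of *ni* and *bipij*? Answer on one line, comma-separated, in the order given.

nio, bipijeje

The suffix is conditioned by the final sound: -ip when the stem ends in a sibilant (*fofetwiz*, *gapez*); -eje when the stem ends in a non-sibilant consonant (*abev*, *nivnej*, *famil*); -o when the stem ends in a vowel (*vaske*, *mefi*).
*ni*: final sound = /i/, a vowel → -o → *nio*.
*bipij*: final sound = /j/, a non-sibilant consonant → -eje → *bipijeje*.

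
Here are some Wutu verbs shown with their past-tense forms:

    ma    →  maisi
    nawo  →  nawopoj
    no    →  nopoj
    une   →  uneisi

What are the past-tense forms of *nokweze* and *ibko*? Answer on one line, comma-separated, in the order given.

The alternation tracks the last vowel of the stem — -poj when the last vowel of the stem is a rounded vowel (*nawo*, *no*); -isi when the last vowel of the stem is an unrounded vowel (*ma*, *une*).
Since the last vowel of *nokweze* is /e/ (an unrounded vowel), it takes -isi, giving *nokwezeisi*.
*ibko* — last vowel /o/ (a rounded vowel) → -poj → *ibkopoj*.

nokwezeisi, ibkopoj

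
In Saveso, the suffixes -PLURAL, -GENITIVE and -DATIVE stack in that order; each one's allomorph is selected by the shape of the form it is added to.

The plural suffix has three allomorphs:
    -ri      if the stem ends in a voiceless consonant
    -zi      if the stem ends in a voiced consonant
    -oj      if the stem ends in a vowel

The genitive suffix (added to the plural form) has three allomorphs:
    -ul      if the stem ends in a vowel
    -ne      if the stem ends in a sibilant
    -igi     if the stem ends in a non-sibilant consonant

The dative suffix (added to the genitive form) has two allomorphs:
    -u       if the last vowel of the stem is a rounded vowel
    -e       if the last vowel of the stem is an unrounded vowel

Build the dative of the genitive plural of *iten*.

The final sound of *iten* is /n/, which is a voiced consonant, so the plural suffix is -zi, giving *itenzi*.
The plural form *itenzi*: final sound = /i/, a vowel → -ul → *itenziul*.
The genitive form *itenziul* — last vowel /u/ (a rounded vowel) → -u → *itenziulu*.

itenziulu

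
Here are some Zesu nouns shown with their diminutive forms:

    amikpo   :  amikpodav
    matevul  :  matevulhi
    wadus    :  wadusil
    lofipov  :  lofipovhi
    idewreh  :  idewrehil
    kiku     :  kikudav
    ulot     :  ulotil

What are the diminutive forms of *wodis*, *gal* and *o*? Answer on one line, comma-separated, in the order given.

wodisil, galhi, odav

The alternation tracks the final sound of the stem — -il when the stem ends in a voiceless consonant (*wadus*, *idewreh*, *ulot*); -hi when the stem ends in a voiced consonant (*matevul*, *lofipov*); -dav when the stem ends in a vowel (*amikpo*, *kiku*).
*wodis*: final sound = /s/, a voiceless consonant → -il → *wodisil*.
Since the final sound of *gal* is /l/ (a voiced consonant), it takes -hi, giving *galhi*.
*o*: final sound = /o/, a vowel → -dav → *odav*.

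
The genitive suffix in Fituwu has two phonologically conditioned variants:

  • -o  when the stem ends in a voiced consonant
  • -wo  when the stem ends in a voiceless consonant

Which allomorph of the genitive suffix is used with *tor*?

The final consonant of *tor* is /r/, which is voiced, so the suffix is -o.

-o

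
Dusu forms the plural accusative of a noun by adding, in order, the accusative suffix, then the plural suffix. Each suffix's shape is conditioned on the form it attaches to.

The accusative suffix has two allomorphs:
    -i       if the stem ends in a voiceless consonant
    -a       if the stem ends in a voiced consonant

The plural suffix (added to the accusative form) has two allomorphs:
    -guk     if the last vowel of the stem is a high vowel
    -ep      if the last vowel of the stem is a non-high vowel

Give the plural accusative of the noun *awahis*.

*awahis*: final consonant = /s/, voiceless → -i → *awahisi*.
Since the last vowel of the accusative form *awahisi* is /i/ (a high vowel), it takes -guk, giving *awahisiguk*.

awahisiguk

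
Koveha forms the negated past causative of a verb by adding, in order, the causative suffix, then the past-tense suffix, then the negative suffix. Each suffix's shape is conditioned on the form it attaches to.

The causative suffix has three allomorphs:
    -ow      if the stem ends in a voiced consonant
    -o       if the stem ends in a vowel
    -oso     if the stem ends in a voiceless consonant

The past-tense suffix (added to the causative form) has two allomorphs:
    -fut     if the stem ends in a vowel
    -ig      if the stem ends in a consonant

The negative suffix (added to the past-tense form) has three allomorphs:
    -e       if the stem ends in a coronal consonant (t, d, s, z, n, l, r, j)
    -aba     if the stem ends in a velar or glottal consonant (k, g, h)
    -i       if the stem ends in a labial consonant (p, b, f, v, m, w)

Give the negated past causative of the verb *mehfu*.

Since the final sound of *mehfu* is /u/ (a vowel), it takes -o, giving *mehfuo*.
Since the final sound of the causative form *mehfuo* is /o/ (a vowel), it takes -fut, giving *mehfuofut*.
Since the final consonant of the past-tense form *mehfuofut* is /t/ (coronal), it takes -e, giving *mehfuofute*.

mehfuofute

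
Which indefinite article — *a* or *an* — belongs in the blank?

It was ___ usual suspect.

a

The indefinite article is chosen by the initial *sound* of the following word, not its spelling.
*usual* begins with the sound /juː/ (u pronounced /juː/) — a consonant sound.
So the article is *a*: It was a usual suspect.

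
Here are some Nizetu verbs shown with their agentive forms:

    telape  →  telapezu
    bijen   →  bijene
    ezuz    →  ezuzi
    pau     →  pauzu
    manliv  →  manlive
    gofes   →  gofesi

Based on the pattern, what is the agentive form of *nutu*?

nutuzu

The alternation tracks the final sound of the stem — -i when the stem ends in a sibilant (*ezuz*, *gofes*); -e when the stem ends in a non-sibilant consonant (*bijen*, *manliv*); -zu when the stem ends in a vowel (*telape*, *pau*).
*nutu* — final sound /u/ (a vowel) → -zu → *nutuzu*.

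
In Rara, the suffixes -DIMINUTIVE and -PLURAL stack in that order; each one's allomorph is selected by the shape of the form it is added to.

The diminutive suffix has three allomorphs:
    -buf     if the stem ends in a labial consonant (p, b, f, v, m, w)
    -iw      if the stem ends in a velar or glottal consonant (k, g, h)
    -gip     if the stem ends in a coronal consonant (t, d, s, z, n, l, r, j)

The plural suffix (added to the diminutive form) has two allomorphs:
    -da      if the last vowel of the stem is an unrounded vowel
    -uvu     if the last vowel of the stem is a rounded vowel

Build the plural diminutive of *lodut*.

*lodut*: final consonant = /t/, coronal → -gip → *lodutgip*.
The diminutive form *lodutgip*: last vowel = /i/, an unrounded vowel → -da → *lodutgipda*.

lodutgipda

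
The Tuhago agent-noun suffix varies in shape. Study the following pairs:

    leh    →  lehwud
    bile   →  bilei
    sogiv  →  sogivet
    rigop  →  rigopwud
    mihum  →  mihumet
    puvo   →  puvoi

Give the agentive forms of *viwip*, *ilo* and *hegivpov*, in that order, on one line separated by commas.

The suffix is conditioned by the final sound: -wud when the stem ends in a voiceless consonant (*leh*, *rigop*); -et when the stem ends in a voiced consonant (*sogiv*, *mihum*); -i when the stem ends in a vowel (*bile*, *puvo*).
*viwip* — final sound /p/ (a voiceless consonant) → -wud → *viwipwud*.
Since the final sound of *ilo* is /o/ (a vowel), it takes -i, giving *iloi*.
*hegivpov*: final sound = /v/, a voiced consonant → -et → *hegivpovet*.

viwipwud, iloi, hegivpovet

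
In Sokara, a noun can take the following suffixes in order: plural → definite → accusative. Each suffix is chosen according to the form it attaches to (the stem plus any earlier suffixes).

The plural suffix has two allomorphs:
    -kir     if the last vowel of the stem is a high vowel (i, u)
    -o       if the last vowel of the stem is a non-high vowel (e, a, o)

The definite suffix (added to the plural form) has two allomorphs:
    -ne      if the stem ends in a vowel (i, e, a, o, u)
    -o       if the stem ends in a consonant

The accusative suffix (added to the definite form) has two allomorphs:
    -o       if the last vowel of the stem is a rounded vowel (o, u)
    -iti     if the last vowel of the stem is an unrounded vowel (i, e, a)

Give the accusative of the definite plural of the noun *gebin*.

gebinkiroo

*gebin* — last vowel /i/ (a high vowel) → -kir → *gebinkir*.
The final sound of the plural form *gebinkir* is /r/, which is a consonant, so the definite suffix is -o, giving *gebinkiro*.
The definite form *gebinkiro*: last vowel = /o/, a rounded vowel → -o → *gebinkiroo*.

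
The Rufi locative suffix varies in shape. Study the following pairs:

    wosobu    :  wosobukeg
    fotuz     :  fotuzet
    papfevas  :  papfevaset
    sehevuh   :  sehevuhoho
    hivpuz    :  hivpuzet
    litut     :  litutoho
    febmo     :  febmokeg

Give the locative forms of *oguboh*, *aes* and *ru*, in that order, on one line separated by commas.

ogubohoho, aeset, rukeg

The suffix is conditioned by the final sound: -et when the stem ends in a sibilant (*fotuz*, *papfevas*, *hivpuz*); -oho when the stem ends in a non-sibilant consonant (*sehevuh*, *litut*); -keg when the stem ends in a vowel (*wosobu*, *febmo*).
*oguboh* — final sound /h/ (a non-sibilant consonant) → -oho → *ogubohoho*.
Since the final sound of *aes* is /s/ (a sibilant), it takes -et, giving *aeset*.
*ru* — final sound /u/ (a vowel) → -keg → *rukeg*.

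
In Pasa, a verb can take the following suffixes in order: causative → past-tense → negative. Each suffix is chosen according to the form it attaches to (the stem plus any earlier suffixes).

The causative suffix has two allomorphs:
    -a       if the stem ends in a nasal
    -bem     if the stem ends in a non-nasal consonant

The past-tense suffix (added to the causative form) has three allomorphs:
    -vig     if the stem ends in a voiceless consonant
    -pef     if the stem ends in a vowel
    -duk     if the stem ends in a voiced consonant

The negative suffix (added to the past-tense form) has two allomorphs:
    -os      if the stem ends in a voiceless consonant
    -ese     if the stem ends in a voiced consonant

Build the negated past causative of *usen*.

usenapefos

*usen* — final consonant /n/ (a nasal) → -a → *usena*.
The final sound of the causative form *usena* is /a/, which is a vowel, so the past-tense suffix is -pef, giving *usenapef*.
Since the final consonant of the past-tense form *usenapef* is /f/ (voiceless), it takes -os, giving *usenapefos*.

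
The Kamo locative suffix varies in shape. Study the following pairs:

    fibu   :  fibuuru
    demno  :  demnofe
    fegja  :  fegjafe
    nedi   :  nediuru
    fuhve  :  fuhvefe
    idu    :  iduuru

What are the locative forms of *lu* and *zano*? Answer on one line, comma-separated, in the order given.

luuru, zanofe

The alternation tracks the last vowel of the stem — -uru when the last vowel of the stem is a high vowel (*fibu*, *nedi*, *idu*); -fe when the last vowel of the stem is a non-high vowel (*demno*, *fegja*, *fuhve*).
*lu* — last vowel /u/ (a high vowel) → -uru → *luuru*.
Since the last vowel of *zano* is /o/ (a non-high vowel), it takes -fe, giving *zanofe*.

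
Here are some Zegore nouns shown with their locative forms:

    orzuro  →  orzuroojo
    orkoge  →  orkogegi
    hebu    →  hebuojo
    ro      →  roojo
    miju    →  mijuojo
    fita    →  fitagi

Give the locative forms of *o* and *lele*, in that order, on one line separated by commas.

oojo, lelegi

The alternation tracks the last vowel of the stem — -ojo when the last vowel of the stem is a rounded vowel (*orzuro*, *hebu*, *ro*, *miju*); -gi when the last vowel of the stem is an unrounded vowel (*orkoge*, *fita*).
The last vowel of *o* is /o/, which is a rounded vowel, so the suffix is -ojo, giving *oojo*.
*lele*: last vowel = /e/, an unrounded vowel → -gi → *lelegi*.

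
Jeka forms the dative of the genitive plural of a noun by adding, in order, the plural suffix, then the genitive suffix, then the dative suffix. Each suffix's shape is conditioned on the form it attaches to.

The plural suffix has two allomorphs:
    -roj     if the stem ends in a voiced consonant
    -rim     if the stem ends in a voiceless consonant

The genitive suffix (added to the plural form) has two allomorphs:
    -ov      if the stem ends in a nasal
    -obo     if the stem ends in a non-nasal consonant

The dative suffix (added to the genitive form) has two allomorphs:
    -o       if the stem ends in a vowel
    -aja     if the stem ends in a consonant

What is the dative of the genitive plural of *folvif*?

*folvif*: final consonant = /f/, voiceless → -rim → *folvifrim*.
The plural form *folvifrim*: final consonant = /m/, a nasal → -ov → *folvifrimov*.
The genitive form *folvifrimov*: final sound = /v/, a consonant → -aja → *folvifrimovaja*.

folvifrimovaja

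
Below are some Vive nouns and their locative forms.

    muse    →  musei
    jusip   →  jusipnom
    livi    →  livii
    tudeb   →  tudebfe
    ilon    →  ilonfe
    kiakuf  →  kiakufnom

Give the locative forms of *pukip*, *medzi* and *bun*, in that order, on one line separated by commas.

pukipnom, medzii, bunfe

The suffix is conditioned by the final sound: -nom when the stem ends in a voiceless consonant (*jusip*, *kiakuf*); -fe when the stem ends in a voiced consonant (*tudeb*, *ilon*); -i when the stem ends in a vowel (*muse*, *livi*).
*pukip* — final sound /p/ (a voiceless consonant) → -nom → *pukipnom*.
*medzi*: final sound = /i/, a vowel → -i → *medzii*.
*bun* — final sound /n/ (a voiced consonant) → -fe → *bunfe*.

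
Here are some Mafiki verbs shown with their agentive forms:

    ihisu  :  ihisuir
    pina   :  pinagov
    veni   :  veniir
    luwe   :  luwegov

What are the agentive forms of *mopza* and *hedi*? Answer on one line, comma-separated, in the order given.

The alternation tracks the last vowel of the stem — -ir when the last vowel of the stem is a high vowel (*ihisu*, *veni*); -gov when the last vowel of the stem is a non-high vowel (*pina*, *luwe*).
The last vowel of *mopza* is /a/, which is a non-high vowel, so the suffix is -gov, giving *mopzagov*.
The last vowel of *hedi* is /i/, which is a high vowel, so the suffix is -ir, giving *hediir*.

mopzagov, hediir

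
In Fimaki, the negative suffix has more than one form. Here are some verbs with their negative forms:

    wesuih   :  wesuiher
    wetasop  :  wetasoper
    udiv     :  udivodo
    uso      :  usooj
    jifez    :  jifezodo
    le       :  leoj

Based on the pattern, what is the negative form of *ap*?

The alternation tracks the final sound of the stem — -er when the stem ends in a voiceless consonant (*wesuih*, *wetasop*); -odo when the stem ends in a voiced consonant (*udiv*, *jifez*); -oj when the stem ends in a vowel (*uso*, *le*).
*ap*: final sound = /p/, a voiceless consonant → -er → *aper*.

aper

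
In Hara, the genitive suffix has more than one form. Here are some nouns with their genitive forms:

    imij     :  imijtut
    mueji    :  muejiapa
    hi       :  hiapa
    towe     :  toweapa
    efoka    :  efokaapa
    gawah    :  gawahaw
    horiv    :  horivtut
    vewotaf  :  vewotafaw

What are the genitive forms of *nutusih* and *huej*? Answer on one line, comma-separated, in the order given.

nutusihaw, huejtut

The alternation tracks the final sound of the stem — -aw when the stem ends in a voiceless consonant (*gawah*, *vewotaf*); -tut when the stem ends in a voiced consonant (*imij*, *horiv*); -apa when the stem ends in a vowel (*mueji*, *hi*, *towe*, *efoka*).
Since the final sound of *nutusih* is /h/ (a voiceless consonant), it takes -aw, giving *nutusihaw*.
Since the final sound of *huej* is /j/ (a voiced consonant), it takes -tut, giving *huejtut*.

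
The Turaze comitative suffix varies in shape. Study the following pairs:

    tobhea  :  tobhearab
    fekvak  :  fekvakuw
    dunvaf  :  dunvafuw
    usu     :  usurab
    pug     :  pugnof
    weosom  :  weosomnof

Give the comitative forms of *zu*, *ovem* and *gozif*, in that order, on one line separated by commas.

zurab, ovemnof, gozifuw

The suffix is conditioned by the final sound: -uw when the stem ends in a voiceless consonant (*fekvak*, *dunvaf*); -nof when the stem ends in a voiced consonant (*pug*, *weosom*); -rab when the stem ends in a vowel (*tobhea*, *usu*).
*zu* — final sound /u/ (a vowel) → -rab → *zurab*.
The final sound of *ovem* is /m/, which is a voiced consonant, so the suffix is -nof, giving *ovemnof*.
*gozif* — final sound /f/ (a voiceless consonant) → -uw → *gozifuw*.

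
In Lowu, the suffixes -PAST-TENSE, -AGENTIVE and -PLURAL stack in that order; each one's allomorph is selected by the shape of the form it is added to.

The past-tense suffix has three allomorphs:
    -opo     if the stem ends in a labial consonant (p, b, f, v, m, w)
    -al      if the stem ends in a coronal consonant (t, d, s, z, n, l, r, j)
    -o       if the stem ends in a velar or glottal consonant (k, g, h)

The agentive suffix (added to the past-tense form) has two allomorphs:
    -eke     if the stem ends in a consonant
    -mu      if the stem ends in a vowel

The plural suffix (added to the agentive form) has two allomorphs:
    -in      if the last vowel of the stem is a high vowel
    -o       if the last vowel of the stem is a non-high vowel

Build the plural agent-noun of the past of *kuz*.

kuzalekeo

*kuz*: final consonant = /z/, coronal → -al → *kuzal*.
Since the final sound of the past-tense form *kuzal* is /l/ (a consonant), it takes -eke, giving *kuzaleke*.
The agentive form *kuzaleke* — last vowel /e/ (a non-high vowel) → -o → *kuzalekeo*.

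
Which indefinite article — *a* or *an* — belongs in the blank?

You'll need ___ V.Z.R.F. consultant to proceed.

The indefinite article is chosen by the initial *sound* of the following word, not its spelling.
The initialism *V.Z.R.F.* is read letter by letter; the first letter, V, is pronounced /viː/, which begins with a consonant sound.
So the article is *a*: You'll need a V.Z.R.F. consultant to proceed.

a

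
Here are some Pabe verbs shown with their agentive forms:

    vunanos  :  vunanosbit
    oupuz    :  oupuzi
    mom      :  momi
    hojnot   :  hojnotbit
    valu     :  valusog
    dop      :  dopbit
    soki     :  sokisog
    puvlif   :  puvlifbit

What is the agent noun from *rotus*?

rotusbit

The suffix is conditioned by the final sound: -bit when the stem ends in a voiceless consonant (*vunanos*, *hojnot*, *dop*, *puvlif*); -i when the stem ends in a voiced consonant (*oupuz*, *mom*); -sog when the stem ends in a vowel (*valu*, *soki*).
Since the final sound of *rotus* is /s/ (a voiceless consonant), it takes -bit, giving *rotusbit*.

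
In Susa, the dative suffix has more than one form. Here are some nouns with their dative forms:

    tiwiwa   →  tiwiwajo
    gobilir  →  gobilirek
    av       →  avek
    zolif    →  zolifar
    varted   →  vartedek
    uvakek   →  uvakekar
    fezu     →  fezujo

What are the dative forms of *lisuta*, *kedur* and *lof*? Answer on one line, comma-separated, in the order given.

The pattern is voicing of the final sound: -ar when the stem ends in a voiceless consonant (*zolif*, *uvakek*); -ek when the stem ends in a voiced consonant (*gobilir*, *av*, *varted*); -jo when the stem ends in a vowel (*tiwiwa*, *fezu*).
Since the final sound of *lisuta* is /a/ (a vowel), it takes -jo, giving *lisutajo*.
The final sound of *kedur* is /r/, which is a voiced consonant, so the suffix is -ek, giving *kedurek*.
Since the final sound of *lof* is /f/ (a voiceless consonant), it takes -ar, giving *lofar*.

lisutajo, kedurek, lofar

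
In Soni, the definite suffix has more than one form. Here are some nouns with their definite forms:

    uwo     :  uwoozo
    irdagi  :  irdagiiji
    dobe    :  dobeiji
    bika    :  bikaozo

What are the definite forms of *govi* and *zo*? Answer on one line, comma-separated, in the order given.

The alternation tracks the last vowel of the stem — -iji when the last vowel of the stem is a front vowel (*irdagi*, *dobe*); -ozo when the last vowel of the stem is a back vowel (*uwo*, *bika*).
*govi*: last vowel = /i/, a front vowel → -iji → *goviiji*.
*zo*: last vowel = /o/, a back vowel → -ozo → *zoozo*.

goviiji, zoozo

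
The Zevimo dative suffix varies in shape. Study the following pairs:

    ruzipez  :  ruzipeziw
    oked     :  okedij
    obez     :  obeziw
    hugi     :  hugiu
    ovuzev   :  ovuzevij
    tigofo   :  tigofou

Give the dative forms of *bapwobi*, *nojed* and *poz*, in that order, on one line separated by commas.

The pattern is sibilance of the final sound: -iw when the stem ends in a sibilant (*ruzipez*, *obez*); -ij when the stem ends in a non-sibilant consonant (*oked*, *ovuzev*); -u when the stem ends in a vowel (*hugi*, *tigofo*).
Since the final sound of *bapwobi* is /i/ (a vowel), it takes -u, giving *bapwobiu*.
*nojed* — final sound /d/ (a non-sibilant consonant) → -ij → *nojedij*.
Since the final sound of *poz* is /z/ (a sibilant), it takes -iw, giving *poziw*.

bapwobiu, nojedij, poziw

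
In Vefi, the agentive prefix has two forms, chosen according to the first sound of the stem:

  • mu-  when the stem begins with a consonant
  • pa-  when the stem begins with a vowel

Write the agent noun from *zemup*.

muzemup

Since the first sound of *zemup* is /z/ (a consonant), it takes mu-, giving *muzemup*.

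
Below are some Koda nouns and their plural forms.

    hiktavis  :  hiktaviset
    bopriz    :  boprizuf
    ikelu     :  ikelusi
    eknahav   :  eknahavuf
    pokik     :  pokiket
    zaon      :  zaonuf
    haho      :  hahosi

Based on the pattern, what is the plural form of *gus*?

guset

Looking at the final sound of each stem: -et when the stem ends in a voiceless consonant (*hiktavis*, *pokik*); -uf when the stem ends in a voiced consonant (*bopriz*, *eknahav*, *zaon*); -si when the stem ends in a vowel (*ikelu*, *haho*).
The final sound of *gus* is /s/, which is a voiceless consonant, so the suffix is -et, giving *guset*.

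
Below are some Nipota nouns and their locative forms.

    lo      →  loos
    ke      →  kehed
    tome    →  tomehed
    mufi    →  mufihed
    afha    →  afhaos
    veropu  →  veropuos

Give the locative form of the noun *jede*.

The alternation tracks the last vowel of the stem — -hed when the last vowel of the stem is a front vowel (*ke*, *tome*, *mufi*); -os when the last vowel of the stem is a back vowel (*lo*, *afha*, *veropu*).
*jede* — last vowel /e/ (a front vowel) → -hed → *jedehed*.

jedehed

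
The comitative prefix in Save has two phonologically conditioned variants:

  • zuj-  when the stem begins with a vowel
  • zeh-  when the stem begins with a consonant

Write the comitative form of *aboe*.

*aboe*: first sound = /a/, a vowel → zuj- → *zujaboe*.

zujaboe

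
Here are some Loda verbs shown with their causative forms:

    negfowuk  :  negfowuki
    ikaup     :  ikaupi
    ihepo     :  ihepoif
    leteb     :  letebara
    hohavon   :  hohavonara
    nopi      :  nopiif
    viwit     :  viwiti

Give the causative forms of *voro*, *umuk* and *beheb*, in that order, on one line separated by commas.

voroif, umuki, behebara

The suffix is conditioned by the final sound: -i when the stem ends in a voiceless consonant (*negfowuk*, *ikaup*, *viwit*); -ara when the stem ends in a voiced consonant (*leteb*, *hohavon*); -if when the stem ends in a vowel (*ihepo*, *nopi*).
*voro* — final sound /o/ (a vowel) → -if → *voroif*.
*umuk*: final sound = /k/, a voiceless consonant → -i → *umuki*.
Since the final sound of *beheb* is /b/ (a voiced consonant), it takes -ara, giving *behebara*.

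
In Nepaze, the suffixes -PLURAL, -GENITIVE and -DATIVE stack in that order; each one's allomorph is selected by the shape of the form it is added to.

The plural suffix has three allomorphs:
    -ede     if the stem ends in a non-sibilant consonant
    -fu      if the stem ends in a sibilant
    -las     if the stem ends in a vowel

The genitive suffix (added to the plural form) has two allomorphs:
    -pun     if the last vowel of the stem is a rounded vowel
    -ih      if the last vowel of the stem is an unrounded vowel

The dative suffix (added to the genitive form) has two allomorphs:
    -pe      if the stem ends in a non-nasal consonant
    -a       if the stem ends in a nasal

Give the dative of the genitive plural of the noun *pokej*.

pokejedeihpe

Since the final sound of *pokej* is /j/ (a non-sibilant consonant), it takes -ede, giving *pokejede*.
The plural form *pokejede*: last vowel = /e/, an unrounded vowel → -ih → *pokejedeih*.
The genitive form *pokejedeih* — final consonant /h/ (non-nasal) → -pe → *pokejedeihpe*.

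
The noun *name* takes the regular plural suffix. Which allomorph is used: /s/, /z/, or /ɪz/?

The stem *name* ends in a voiced non-sibilant sound.
The plural suffix surfaces as /ɪz/ after sibilants, /s/ after other voiceless consonants, and /z/ after other voiced sounds.
So the plural -s on *name* is pronounced /z/.

/z/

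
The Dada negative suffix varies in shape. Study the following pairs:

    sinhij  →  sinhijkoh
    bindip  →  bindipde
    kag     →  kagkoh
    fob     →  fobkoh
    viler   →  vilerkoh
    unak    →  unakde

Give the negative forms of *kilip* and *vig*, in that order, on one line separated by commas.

The pattern is voicing of the final consonant: -de when the stem ends in a voiceless consonant (*bindip*, *unak*); -koh when the stem ends in a voiced consonant (*sinhij*, *kag*, *fob*, *viler*).
*kilip*: final consonant = /p/, voiceless → -de → *kilipde*.
Since the final consonant of *vig* is /g/ (voiced), it takes -koh, giving *vigkoh*.

kilipde, vigkoh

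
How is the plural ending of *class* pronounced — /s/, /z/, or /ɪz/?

/ɪz/

The stem *class* ends in a sibilant (/s, z, ʃ, ʒ, tʃ, dʒ/).
The plural suffix surfaces as /ɪz/ after sibilants, /s/ after other voiceless consonants, and /z/ after other voiced sounds.
So the plural -s on *class* is pronounced /ɪz/.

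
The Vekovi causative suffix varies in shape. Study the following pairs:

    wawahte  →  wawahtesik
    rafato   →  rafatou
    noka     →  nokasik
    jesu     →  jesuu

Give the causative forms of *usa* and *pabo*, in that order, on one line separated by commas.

The alternation tracks the last vowel of the stem — -u when the last vowel of the stem is a rounded vowel (*rafato*, *jesu*); -sik when the last vowel of the stem is an unrounded vowel (*wawahte*, *noka*).
The last vowel of *usa* is /a/, which is an unrounded vowel, so the suffix is -sik, giving *usasik*.
*pabo* — last vowel /o/ (a rounded vowel) → -u → *pabou*.

usasik, pabou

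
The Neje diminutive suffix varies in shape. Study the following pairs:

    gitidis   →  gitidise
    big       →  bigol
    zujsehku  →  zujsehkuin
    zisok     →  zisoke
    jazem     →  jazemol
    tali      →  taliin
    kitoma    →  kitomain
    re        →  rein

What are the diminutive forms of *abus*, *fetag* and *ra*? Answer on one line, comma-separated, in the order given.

Looking at the final sound of each stem: -e when the stem ends in a voiceless consonant (*gitidis*, *zisok*); -ol when the stem ends in a voiced consonant (*big*, *jazem*); -in when the stem ends in a vowel (*zujsehku*, *tali*, *kitoma*, *re*).
Since the final sound of *abus* is /s/ (a voiceless consonant), it takes -e, giving *abuse*.
Since the final sound of *fetag* is /g/ (a voiced consonant), it takes -ol, giving *fetagol*.
Since the final sound of *ra* is /a/ (a vowel), it takes -in, giving *rain*.

abuse, fetagol, rain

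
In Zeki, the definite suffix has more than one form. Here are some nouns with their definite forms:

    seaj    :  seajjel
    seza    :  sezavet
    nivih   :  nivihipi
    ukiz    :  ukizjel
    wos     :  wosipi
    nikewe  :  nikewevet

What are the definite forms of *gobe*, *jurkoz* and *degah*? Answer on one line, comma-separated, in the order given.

gobevet, jurkozjel, degahipi

Looking at the final sound of each stem: -ipi when the stem ends in a voiceless consonant (*nivih*, *wos*); -jel when the stem ends in a voiced consonant (*seaj*, *ukiz*); -vet when the stem ends in a vowel (*seza*, *nikewe*).
Since the final sound of *gobe* is /e/ (a vowel), it takes -vet, giving *gobevet*.
The final sound of *jurkoz* is /z/, which is a voiced consonant, so the suffix is -jel, giving *jurkozjel*.
Since the final sound of *degah* is /h/ (a voiceless consonant), it takes -ipi, giving *degahipi*.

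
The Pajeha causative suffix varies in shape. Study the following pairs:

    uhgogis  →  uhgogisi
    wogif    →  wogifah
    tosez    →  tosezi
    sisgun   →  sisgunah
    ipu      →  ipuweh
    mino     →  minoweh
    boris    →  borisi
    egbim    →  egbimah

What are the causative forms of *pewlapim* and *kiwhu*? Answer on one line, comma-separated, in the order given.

The pattern is sibilance of the final sound: -i when the stem ends in a sibilant (*uhgogis*, *tosez*, *boris*); -ah when the stem ends in a non-sibilant consonant (*wogif*, *sisgun*, *egbim*); -weh when the stem ends in a vowel (*ipu*, *mino*).
*pewlapim*: final sound = /m/, a non-sibilant consonant → -ah → *pewlapimah*.
Since the final sound of *kiwhu* is /u/ (a vowel), it takes -weh, giving *kiwhuweh*.

pewlapimah, kiwhuweh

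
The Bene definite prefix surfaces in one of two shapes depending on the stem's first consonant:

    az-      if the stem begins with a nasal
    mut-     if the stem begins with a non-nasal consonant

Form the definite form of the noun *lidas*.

mutlidas

The first consonant of *lidas* is /l/, which is non-nasal, so the prefix is mut-, giving *mutlidas*.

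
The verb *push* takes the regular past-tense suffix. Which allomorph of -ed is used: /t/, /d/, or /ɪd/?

The stem *push* ends in a voiceless consonant other than /t/.
The -ed suffix is realized as /ɪd/ after /t, d/; as /t/ after other voiceless consonants; and as /d/ after other voiced sounds.
So -ed on *push* is pronounced /t/.

/t/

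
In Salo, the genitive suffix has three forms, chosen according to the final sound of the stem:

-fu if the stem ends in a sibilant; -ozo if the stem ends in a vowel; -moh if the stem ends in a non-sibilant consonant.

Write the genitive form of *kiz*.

kizfu

The final sound of *kiz* is /z/, which is a sibilant, so the suffix is -fu, giving *kizfu*.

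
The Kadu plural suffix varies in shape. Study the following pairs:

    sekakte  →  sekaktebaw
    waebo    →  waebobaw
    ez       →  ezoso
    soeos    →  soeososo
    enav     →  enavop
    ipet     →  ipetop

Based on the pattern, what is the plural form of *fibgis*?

Looking at the final sound of each stem: -oso when the stem ends in a sibilant (*ez*, *soeos*); -op when the stem ends in a non-sibilant consonant (*enav*, *ipet*); -baw when the stem ends in a vowel (*sekakte*, *waebo*).
Since the final sound of *fibgis* is /s/ (a sibilant), it takes -oso, giving *fibgisoso*.

fibgisoso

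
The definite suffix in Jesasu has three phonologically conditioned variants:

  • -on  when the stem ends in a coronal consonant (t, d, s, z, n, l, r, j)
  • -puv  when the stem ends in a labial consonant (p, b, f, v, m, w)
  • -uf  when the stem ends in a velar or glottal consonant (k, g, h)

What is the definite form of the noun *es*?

eson

Since the final consonant of *es* is /s/ (coronal), it takes -on, giving *eson*.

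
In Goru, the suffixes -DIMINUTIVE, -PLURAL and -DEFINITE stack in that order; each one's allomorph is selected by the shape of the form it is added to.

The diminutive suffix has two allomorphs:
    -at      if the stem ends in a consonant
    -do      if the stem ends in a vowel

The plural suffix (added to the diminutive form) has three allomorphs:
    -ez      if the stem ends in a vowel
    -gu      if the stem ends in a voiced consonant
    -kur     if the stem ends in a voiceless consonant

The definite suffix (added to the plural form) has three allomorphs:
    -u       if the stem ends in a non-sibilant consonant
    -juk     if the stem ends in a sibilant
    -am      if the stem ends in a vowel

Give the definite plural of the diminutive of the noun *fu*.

fudoezjuk

*fu*: final sound = /u/, a vowel → -do → *fudo*.
The diminutive form *fudo*: final sound = /o/, a vowel → -ez → *fudoez*.
Since the final sound of the plural form *fudoez* is /z/ (a sibilant), it takes -juk, giving *fudoezjuk*.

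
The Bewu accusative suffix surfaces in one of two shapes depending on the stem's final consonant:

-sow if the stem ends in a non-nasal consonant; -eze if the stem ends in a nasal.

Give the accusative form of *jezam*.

Since the final consonant of *jezam* is /m/ (a nasal), it takes -eze, giving *jezameze*.

jezameze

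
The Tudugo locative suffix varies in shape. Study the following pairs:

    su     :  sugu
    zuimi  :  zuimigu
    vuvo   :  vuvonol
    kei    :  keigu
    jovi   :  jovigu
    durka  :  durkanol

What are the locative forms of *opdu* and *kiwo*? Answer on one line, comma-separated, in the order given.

opdugu, kiwonol

The alternation tracks the last vowel of the stem — -gu when the last vowel of the stem is a high vowel (*su*, *zuimi*, *kei*, *jovi*); -nol when the last vowel of the stem is a non-high vowel (*vuvo*, *durka*).
Since the last vowel of *opdu* is /u/ (a high vowel), it takes -gu, giving *opdugu*.
The last vowel of *kiwo* is /o/, which is a non-high vowel, so the suffix is -nol, giving *kiwonol*.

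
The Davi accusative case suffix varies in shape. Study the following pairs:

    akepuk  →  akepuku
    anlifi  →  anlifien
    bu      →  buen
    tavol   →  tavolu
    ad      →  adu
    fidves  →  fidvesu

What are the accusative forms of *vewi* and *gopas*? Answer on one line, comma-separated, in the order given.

vewien, gopasu

Looking at the final sound of each stem: -u when the stem ends in a consonant (*akepuk*, *tavol*, *ad*, *fidves*); -en when the stem ends in a vowel (*anlifi*, *bu*).
*vewi*: final sound = /i/, a vowel → -en → *vewien*.
The final sound of *gopas* is /s/, which is a consonant, so the suffix is -u, giving *gopasu*.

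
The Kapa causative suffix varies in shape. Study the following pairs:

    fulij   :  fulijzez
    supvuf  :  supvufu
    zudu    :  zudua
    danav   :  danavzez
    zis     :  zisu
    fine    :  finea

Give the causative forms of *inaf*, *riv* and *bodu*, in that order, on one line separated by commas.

inafu, rivzez, bodua

The alternation tracks the final sound of the stem — -u when the stem ends in a voiceless consonant (*supvuf*, *zis*); -zez when the stem ends in a voiced consonant (*fulij*, *danav*); -a when the stem ends in a vowel (*zudu*, *fine*).
Since the final sound of *inaf* is /f/ (a voiceless consonant), it takes -u, giving *inafu*.
*riv*: final sound = /v/, a voiced consonant → -zez → *rivzez*.
*bodu* — final sound /u/ (a vowel) → -a → *bodua*.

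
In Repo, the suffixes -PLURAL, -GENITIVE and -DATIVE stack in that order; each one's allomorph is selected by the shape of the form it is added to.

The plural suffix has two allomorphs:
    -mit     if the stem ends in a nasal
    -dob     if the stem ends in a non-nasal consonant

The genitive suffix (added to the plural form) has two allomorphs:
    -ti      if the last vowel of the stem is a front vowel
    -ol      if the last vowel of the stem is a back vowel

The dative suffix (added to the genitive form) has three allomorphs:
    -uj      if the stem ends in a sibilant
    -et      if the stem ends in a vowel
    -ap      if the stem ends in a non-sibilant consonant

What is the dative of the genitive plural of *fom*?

*fom*: final consonant = /m/, a nasal → -mit → *fommit*.
Since the last vowel of the plural form *fommit* is /i/ (a front vowel), it takes -ti, giving *fommitti*.
The genitive form *fommitti* — final sound /i/ (a vowel) → -et → *fommittiet*.

fommittiet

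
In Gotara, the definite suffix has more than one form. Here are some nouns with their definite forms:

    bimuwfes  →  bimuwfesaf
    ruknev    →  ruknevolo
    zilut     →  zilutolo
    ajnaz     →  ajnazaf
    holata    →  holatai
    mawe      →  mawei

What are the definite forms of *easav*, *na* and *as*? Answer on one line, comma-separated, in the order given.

easavolo, nai, asaf

The pattern is sibilance of the final sound: -af when the stem ends in a sibilant (*bimuwfes*, *ajnaz*); -olo when the stem ends in a non-sibilant consonant (*ruknev*, *zilut*); -i when the stem ends in a vowel (*holata*, *mawe*).
*easav*: final sound = /v/, a non-sibilant consonant → -olo → *easavolo*.
Since the final sound of *na* is /a/ (a vowel), it takes -i, giving *nai*.
The final sound of *as* is /s/, which is a sibilant, so the suffix is -af, giving *asaf*.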